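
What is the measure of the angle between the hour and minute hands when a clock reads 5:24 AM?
Hour hand position: 5 x 30 + 24 x 0.5 = 162 degrees
Minute hand position: 24 x 6 = 144 degrees
Difference: |162 - 144| = 18 degrees
The angle between the hands is 18 degrees

Final answer: 18 degrees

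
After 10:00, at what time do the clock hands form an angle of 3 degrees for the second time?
At t minutes past 10:00, the hour hand is at 30 x 10 + 0.5t degrees and the minute hand is at 6t degrees.
The smaller angle between them is 3 degrees when |30H - 5.5t| = 3 or |30H - 5.5t| = 357.
With H = 10, solve 30 x 10 - 5.5t = +/- target for each target:
  t = (30 x 10 - 3) / 5.5 = 54
  t = (30 x 10 + 3) / 5.5 = 55.09
  t = (30 x 10 - 357) / 5.5 = -10.36 (outside (0, 60))
  t = (30 x 10 + 357) / 5.5 = 119.45 (outside (0, 60))
Valid solutions in (0, 60): {54, 55.09} minutes.
The second occurrence is t = 55.09 minutes.
The hands form a 3-degree angle at 55.09 minutes past 10:00.

Final answer: 55.09 minutes past 10:00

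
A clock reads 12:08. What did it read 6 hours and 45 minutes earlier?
Starting time: 12:08 = 8 total minutes past 12:00
Subtracting: 6 hours and 45 minutes = 405 minutes
8 - 405 = -397 (negative, add 12 hours = 720) = 323 minutes
= 5 hours and 23 minutes past 12:00 = 5:23

Final answer: 5:23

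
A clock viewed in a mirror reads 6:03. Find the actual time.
Reflection across the vertical (12-6) axis maps a hand at angle A degrees to (360 - A) degrees, which sends a reading of T minutes past 12:00 to (720 - T) minutes past 12:00.
Mirror reads 6:03 = 363 minutes past 12:00.
Actual time: (720 - 363) mod 720 = 357 minutes = 5:57.

Final answer: 5:57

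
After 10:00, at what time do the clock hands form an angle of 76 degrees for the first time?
At t minutes past 10:00, the hour hand is at 30 x 10 + 0.5t degrees and the minute hand is at 6t degrees.
The smaller angle between them is 76 degrees when |30H - 5.5t| = 76 or |30H - 5.5t| = 284.
With H = 10, solve 30 x 10 - 5.5t = +/- target for each target:
  t = (30 x 10 - 76) / 5.5 = 40.73
  t = (30 x 10 + 76) / 5.5 = 68.36 (outside (0, 60))
  t = (30 x 10 - 284) / 5.5 = 2.91
  t = (30 x 10 + 284) / 5.5 = 106.18 (outside (0, 60))
Valid solutions in (0, 60): {2.91, 40.73} minutes.
The first occurrence is t = 2.91 minutes.
The hands form a 76-degree angle at 2.91 minutes past 10:00.

Final answer: 2.91 minutes past 10:00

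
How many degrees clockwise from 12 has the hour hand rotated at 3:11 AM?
The hour hand moves 30 degrees per hour and 0.5 degrees per minute.
At 3:11: (3) x 30 + 11 x 0.5 = 90 + 5.5 = 95.5 degrees

Final answer: 95.5 degrees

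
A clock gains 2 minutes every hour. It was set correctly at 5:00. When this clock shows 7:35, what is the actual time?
For every 60 true minutes, the faulty clock advances 62 minutes, so 1 faulty-clock minute corresponds to 60/62 true minutes.
From 5:00 to 7:35 on the faulty dial is 155 minutes.
True elapsed: 155 x 60/62 = 150 minutes = 2 hours and 30 minutes.
True time: 5:00 + 2 hours and 30 minutes = 7:30.

Final answer: 7:30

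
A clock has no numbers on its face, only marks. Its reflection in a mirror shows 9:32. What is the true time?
Reflection across the vertical (12-6) axis maps a hand at angle A degrees to (360 - A) degrees, which sends a reading of T minutes past 12:00 to (720 - T) minutes past 12:00.
Mirror reads 9:32 = 572 minutes past 12:00.
Actual time: (720 - 572) mod 720 = 148 minutes = 2:28.

Final answer: 2:28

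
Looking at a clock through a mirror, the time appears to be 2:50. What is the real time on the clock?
Reflection across the vertical (12-6) axis maps a hand at angle A degrees to (360 - A) degrees, which sends a reading of T minutes past 12:00 to (720 - T) minutes past 12:00.
Mirror reads 2:50 = 170 minutes past 12:00.
Actual time: (720 - 170) mod 720 = 550 minutes = 9:10.

Final answer: 9:10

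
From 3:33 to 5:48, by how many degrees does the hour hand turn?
The hour hand moves 0.5 degrees per minute.
Time elapsed: 5:48 - 3:33 = 135 minutes
Angular displacement: 135 x 0.5 = 67.5 degrees

Final answer: 67.5 degrees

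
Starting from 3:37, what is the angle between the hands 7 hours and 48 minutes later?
First find the time 7 hours and 48 minutes after 3:37.
Total minutes: 3 x 60 + 37 + 7 x 60 + 48 = 685.
685 mod 720 = 685 minutes = 11:25.
Now compute the angle at 11:25:
Hour hand: 11 x 30 + 25 x 0.5 = 342.5 degrees
Minute hand: 25 x 6 = 150 degrees
Difference: |342.5 - 150| = 192.5 degrees
Smaller angle: 360 - 192.5 = 167.5 degrees

Final answer: 167.5 degrees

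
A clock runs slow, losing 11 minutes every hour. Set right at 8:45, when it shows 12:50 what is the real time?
For every 60 true minutes, the faulty clock advances 49 minutes, so 1 faulty-clock minute corresponds to 60/49 true minutes.
From 8:45 to 12:50 on the faulty dial is 245 minutes.
True elapsed: 245 x 60/49 = 300 minutes = 5 hours.
True time: 8:45 + 5 hours = 1:45.

Final answer: 1:45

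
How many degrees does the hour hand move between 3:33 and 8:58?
The hour hand moves 0.5 degrees per minute.
Time elapsed: 8:58 - 3:33 = 325 minutes
Angular displacement: 325 x 0.5 = 162.5 degrees

Final answer: 162.5 degrees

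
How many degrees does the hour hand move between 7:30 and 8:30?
The hour hand moves 0.5 degrees per minute.
Time elapsed: 8:30 - 7:30 = 60 minutes
Angular displacement: 60 x 0.5 = 30 degrees

Final answer: 30 degrees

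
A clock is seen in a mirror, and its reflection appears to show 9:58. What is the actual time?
Reflection across the vertical (12-6) axis maps a hand at angle A degrees to (360 - A) degrees, which sends a reading of T minutes past 12:00 to (720 - T) minutes past 12:00.
Mirror reads 9:58 = 598 minutes past 12:00.
Actual time: (720 - 598) mod 720 = 122 minutes = 2:02.

Final answer: 2:02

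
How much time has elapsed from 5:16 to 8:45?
From 5:16 to 8:45:
(8 x 60 + 45) - (5 x 60 + 16) = 525 - 316 = 209 minutes
= 3 hours and 29 minutes

Final answer: 3 hours and 29 minutes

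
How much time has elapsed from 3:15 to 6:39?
From 3:15 to 6:39:
(6 x 60 + 39) - (3 x 60 + 15) = 399 - 195 = 204 minutes
= 3 hours and 24 minutes

Final answer: 3 hours and 24 minutes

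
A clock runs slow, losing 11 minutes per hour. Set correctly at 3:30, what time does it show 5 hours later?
For every 60 true minutes, the faulty clock advances 60 - 11 = 49 minutes.
True elapsed: 5 hours = 300 minutes.
Faulty clock advances: 300 x 49/60 = 245 minutes (drift: 55 minutes behind).
Shown time: 3:30 + 245 minutes = 7:35.

Final answer: 7:35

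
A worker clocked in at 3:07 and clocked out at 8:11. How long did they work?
From 3:07 to 8:11:
(8 x 60 + 11) - (3 x 60 + 7) = 491 - 187 = 304 minutes
= 5 hours and 4 minutes

Final answer: 5 hours and 4 minutes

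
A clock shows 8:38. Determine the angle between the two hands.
Hour hand position: 8 x 30 + 38 x 0.5 = 259 degrees
Minute hand position: 38 x 6 = 228 degrees
Difference: |259 - 228| = 31 degrees
The angle between the hands is 31 degrees

Final answer: 31 degrees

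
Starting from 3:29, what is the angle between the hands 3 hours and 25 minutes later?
First find the time 3 hours and 25 minutes after 3:29.
Total minutes: 3 x 60 + 29 + 3 x 60 + 25 = 414.
414 mod 720 = 414 minutes = 6:54.
Now compute the angle at 6:54:
Hour hand: 6 x 30 + 54 x 0.5 = 207 degrees
Minute hand: 54 x 6 = 324 degrees
Difference: |207 - 324| = 117 degrees
The angle is 117 degrees

Final answer: 117 degrees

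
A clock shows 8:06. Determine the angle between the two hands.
Hour hand position: 8 x 30 + 6 x 0.5 = 243 degrees
Minute hand position: 6 x 6 = 36 degrees
Difference: |243 - 36| = 207 degrees
Since 207 > 180, the smaller angle is 360 - 207 = 153 degrees

Final answer: 153 degrees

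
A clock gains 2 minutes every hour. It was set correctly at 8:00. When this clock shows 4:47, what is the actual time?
For every 60 true minutes, the faulty clock advances 62 minutes, so 1 faulty-clock minute corresponds to 60/62 true minutes.
From 8:00 to 4:47 on the faulty dial is 527 minutes.
True elapsed: 527 x 60/62 = 510 minutes = 8 hours and 30 minutes.
True time: 8:00 + 8 hours and 30 minutes = 4:30.

Final answer: 4:30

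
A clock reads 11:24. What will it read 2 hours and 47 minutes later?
Starting time: 11:24
Adding 47 minutes to 24 minutes: 24 + 47 = 71 minutes = 1 hour and 11 minutes
Adding 2 hours: 11 + 2 + 1 (carry) = 14 - 12 = 2
Final time: 2:11

Final answer: 2:11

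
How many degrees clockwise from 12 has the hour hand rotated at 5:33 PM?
The hour hand moves 30 degrees per hour and 0.5 degrees per minute.
At 5:33: (5) x 30 + 33 x 0.5 = 150 + 16.5 = 166.5 degrees

Final answer: 166.5 degrees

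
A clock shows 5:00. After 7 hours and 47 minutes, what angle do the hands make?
First find the time 7 hours and 47 minutes after 5:00.
Total minutes: 5 x 60 + 0 + 7 x 60 + 47 = 767.
767 mod 720 = 47 minutes = 12:47.
Now compute the angle at 12:47:
Hour hand: 0 x 30 + 47 x 0.5 = 23.5 degrees
Minute hand: 47 x 6 = 282 degrees
Difference: |23.5 - 282| = 258.5 degrees
Smaller angle: 360 - 258.5 = 101.5 degrees

Final answer: 101.5 degrees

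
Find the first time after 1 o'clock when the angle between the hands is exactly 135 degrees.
At t minutes past 1:00, the hour hand is at 30 x 1 + 0.5t degrees and the minute hand is at 6t degrees.
The smaller angle between them is 135 degrees when |30H - 5.5t| = 135 or |30H - 5.5t| = 225.
With H = 1, solve 30 x 1 - 5.5t = +/- target for each target:
  t = (30 x 1 - 135) / 5.5 = -19.09 (outside (0, 60))
  t = (30 x 1 + 135) / 5.5 = 30
  t = (30 x 1 - 225) / 5.5 = -35.45 (outside (0, 60))
  t = (30 x 1 + 225) / 5.5 = 46.36
Valid solutions in (0, 60): {30, 46.36} minutes.
The first occurrence is t = 30 minutes.
The hands form a 135-degree angle at 30 minutes past 1:00.

Final answer: 30 minutes past 1:00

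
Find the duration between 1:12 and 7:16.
From 1:12 to 7:16:
(7 x 60 + 16) - (1 x 60 + 12) = 436 - 72 = 364 minutes
= 6 hours and 4 minutes

Final answer: 6 hours and 4 minutes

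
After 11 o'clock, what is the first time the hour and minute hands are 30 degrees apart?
At t minutes past 11:00, the hour hand is at 30 x 11 + 0.5t degrees and the minute hand is at 6t degrees.
The smaller angle between them is 30 degrees when |30H - 5.5t| = 30 or |30H - 5.5t| = 330.
With H = 11, solve 30 x 11 - 5.5t = +/- target for each target:
  t = (30 x 11 - 30) / 5.5 = 54.55
  t = (30 x 11 + 30) / 5.5 = 65.45 (outside (0, 60))
  t = (30 x 11 - 330) / 5.5 = 0 (outside (0, 60))
  t = (30 x 11 + 330) / 5.5 = 120 (outside (0, 60))
Valid solutions in (0, 60): {54.55} minutes.
The first occurrence is t = 54.55 minutes.
The hands form a 30-degree angle at 54.55 minutes past 11:00.

Final answer: 54.55 minutes past 11:00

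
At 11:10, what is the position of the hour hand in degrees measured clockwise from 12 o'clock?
The hour hand moves 30 degrees per hour and 0.5 degrees per minute.
At 11:10: (11) x 30 + 10 x 0.5 = 330 + 5 = 335 degrees

Final answer: 335 degrees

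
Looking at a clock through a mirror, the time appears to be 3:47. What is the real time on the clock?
Reflection across the vertical (12-6) axis maps a hand at angle A degrees to (360 - A) degrees, which sends a reading of T minutes past 12:00 to (720 - T) minutes past 12:00.
Mirror reads 3:47 = 227 minutes past 12:00.
Actual time: (720 - 227) mod 720 = 493 minutes = 8:13.

Final answer: 8:13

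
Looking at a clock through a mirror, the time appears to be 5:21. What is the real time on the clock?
Reflection across the vertical (12-6) axis maps a hand at angle A degrees to (360 - A) degrees, which sends a reading of T minutes past 12:00 to (720 - T) minutes past 12:00.
Mirror reads 5:21 = 321 minutes past 12:00.
Actual time: (720 - 321) mod 720 = 399 minutes = 6:39.

Final answer: 6:39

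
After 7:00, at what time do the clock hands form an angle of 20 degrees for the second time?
At t minutes past 7:00, the hour hand is at 30 x 7 + 0.5t degrees and the minute hand is at 6t degrees.
The smaller angle between them is 20 degrees when |30H - 5.5t| = 20 or |30H - 5.5t| = 340.
With H = 7, solve 30 x 7 - 5.5t = +/- target for each target:
  t = (30 x 7 - 20) / 5.5 = 34.55
  t = (30 x 7 + 20) / 5.5 = 41.82
  t = (30 x 7 - 340) / 5.5 = -23.64 (outside (0, 60))
  t = (30 x 7 + 340) / 5.5 = 100 (outside (0, 60))
Valid solutions in (0, 60): {34.55, 41.82} minutes.
The second occurrence is t = 41.82 minutes.
The hands form a 20-degree angle at 41.82 minutes past 7:00.

Final answer: 41.82 minutes past 7:00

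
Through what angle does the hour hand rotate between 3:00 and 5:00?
The hour hand moves 0.5 degrees per minute.
Time elapsed: 5:00 - 3:00 = 120 minutes
Angular displacement: 120 x 0.5 = 60 degrees

Final answer: 60 degrees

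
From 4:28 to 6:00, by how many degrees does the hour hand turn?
The hour hand moves 0.5 degrees per minute.
Time elapsed: 6:00 - 4:28 = 92 minutes
Angular displacement: 92 x 0.5 = 46 degrees

Final answer: 46 degrees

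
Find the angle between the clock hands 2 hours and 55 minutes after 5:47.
First find the time 2 hours and 55 minutes after 5:47.
Total minutes: 5 x 60 + 47 + 2 x 60 + 55 = 522.
522 mod 720 = 522 minutes = 8:42.
Now compute the angle at 8:42:
Hour hand: 8 x 30 + 42 x 0.5 = 261 degrees
Minute hand: 42 x 6 = 252 degrees
Difference: |261 - 252| = 9 degrees
The angle is 9 degrees

Final answer: 9 degrees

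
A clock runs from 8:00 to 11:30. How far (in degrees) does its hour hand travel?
The hour hand moves 0.5 degrees per minute.
Time elapsed: 11:30 - 8:00 = 210 minutes
Angular displacement: 210 x 0.5 = 105 degrees

Final answer: 105 degrees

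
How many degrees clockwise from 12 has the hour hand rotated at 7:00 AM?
The hour hand moves 30 degrees per hour and 0.5 degrees per minute.
At 7:00: (7) x 30 + 0 x 0.5 = 210 + 0 = 210 degrees

Final answer: 210 degrees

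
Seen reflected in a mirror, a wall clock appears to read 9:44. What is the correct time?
Reflection across the vertical (12-6) axis maps a hand at angle A degrees to (360 - A) degrees, which sends a reading of T minutes past 12:00 to (720 - T) minutes past 12:00.
Mirror reads 9:44 = 584 minutes past 12:00.
Actual time: (720 - 584) mod 720 = 136 minutes = 2:16.

Final answer: 2:16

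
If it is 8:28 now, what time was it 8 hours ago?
Starting time: 8:28 = 508 total minutes past 12:00
Subtracting: 8 hours = 480 minutes
508 - 480 = 28 minutes
= 28 minutes past 12:00 = 12:28

Final answer: 12:28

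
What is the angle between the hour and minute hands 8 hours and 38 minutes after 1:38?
First find the time 8 hours and 38 minutes after 1:38.
Total minutes: 1 x 60 + 38 + 8 x 60 + 38 = 616.
616 mod 720 = 616 minutes = 10:16.
Now compute the angle at 10:16:
Hour hand: 10 x 30 + 16 x 0.5 = 308 degrees
Minute hand: 16 x 6 = 96 degrees
Difference: |308 - 96| = 212 degrees
Smaller angle: 360 - 212 = 148 degrees

Final answer: 148 degrees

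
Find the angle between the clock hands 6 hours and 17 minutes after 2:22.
First find the time 6 hours and 17 minutes after 2:22.
Total minutes: 2 x 60 + 22 + 6 x 60 + 17 = 519.
519 mod 720 = 519 minutes = 8:39.
Now compute the angle at 8:39:
Hour hand: 8 x 30 + 39 x 0.5 = 259.5 degrees
Minute hand: 39 x 6 = 234 degrees
Difference: |259.5 - 234| = 25.5 degrees
The angle is 25.5 degrees

Final answer: 25.5 degrees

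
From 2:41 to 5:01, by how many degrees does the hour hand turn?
The hour hand moves 0.5 degrees per minute.
Time elapsed: 5:01 - 2:41 = 140 minutes
Angular displacement: 140 x 0.5 = 70 degrees

Final answer: 70 degrees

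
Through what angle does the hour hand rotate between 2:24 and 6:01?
The hour hand moves 0.5 degrees per minute.
Time elapsed: 6:01 - 2:24 = 217 minutes
Angular displacement: 217 x 0.5 = 108.5 degrees

Final answer: 108.5 degrees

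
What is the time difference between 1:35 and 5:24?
From 1:35 to 5:24:
(5 x 60 + 24) - (1 x 60 + 35) = 324 - 95 = 229 minutes
= 3 hours and 49 minutes

Final answer: 3 hours and 49 minutes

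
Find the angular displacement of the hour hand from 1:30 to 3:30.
The hour hand moves 0.5 degrees per minute.
Time elapsed: 3:30 - 1:30 = 120 minutes
Angular displacement: 120 x 0.5 = 60 degrees

Final answer: 60 degrees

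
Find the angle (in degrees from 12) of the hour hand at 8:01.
The hour hand moves 30 degrees per hour and 0.5 degrees per minute.
At 8:01: (8) x 30 + 1 x 0.5 = 240 + 0.5 = 240.5 degrees

Final answer: 240.5 degrees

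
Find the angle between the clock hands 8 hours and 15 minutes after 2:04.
First find the time 8 hours and 15 minutes after 2:04.
Total minutes: 2 x 60 + 4 + 8 x 60 + 15 = 619.
619 mod 720 = 619 minutes = 10:19.
Now compute the angle at 10:19:
Hour hand: 10 x 30 + 19 x 0.5 = 309.5 degrees
Minute hand: 19 x 6 = 114 degrees
Difference: |309.5 - 114| = 195.5 degrees
Smaller angle: 360 - 195.5 = 164.5 degrees

Final answer: 164.5 degrees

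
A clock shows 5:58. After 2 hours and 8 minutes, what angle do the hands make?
First find the time 2 hours and 8 minutes after 5:58.
Total minutes: 5 x 60 + 58 + 2 x 60 + 8 = 486.
486 mod 720 = 486 minutes = 8:06.
Now compute the angle at 8:06:
Hour hand: 8 x 30 + 6 x 0.5 = 243 degrees
Minute hand: 6 x 6 = 36 degrees
Difference: |243 - 36| = 207 degrees
Smaller angle: 360 - 207 = 153 degrees

Final answer: 153 degrees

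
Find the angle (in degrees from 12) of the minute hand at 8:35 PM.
The minute hand moves 6 degrees per minute.
At 8:35: 35 x 6 = 210 degrees

Final answer: 210 degrees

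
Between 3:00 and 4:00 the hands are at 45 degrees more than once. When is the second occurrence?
At t minutes past 3:00, the hour hand is at 30 x 3 + 0.5t degrees and the minute hand is at 6t degrees.
The smaller angle between them is 45 degrees when |30H - 5.5t| = 45 or |30H - 5.5t| = 315.
With H = 3, solve 30 x 3 - 5.5t = +/- target for each target:
  t = (30 x 3 - 45) / 5.5 = 8.18
  t = (30 x 3 + 45) / 5.5 = 24.55
  t = (30 x 3 - 315) / 5.5 = -40.91 (outside (0, 60))
  t = (30 x 3 + 315) / 5.5 = 73.64 (outside (0, 60))
Valid solutions in (0, 60): {8.18, 24.55} minutes.
The second occurrence is t = 24.55 minutes.
The hands form a 45-degree angle at 24.55 minutes past 3:00.

Final answer: 24.55 minutes past 3:00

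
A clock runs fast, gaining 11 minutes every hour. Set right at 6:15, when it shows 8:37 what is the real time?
For every 60 true minutes, the faulty clock advances 71 minutes, so 1 faulty-clock minute corresponds to 60/71 true minutes.
From 6:15 to 8:37 on the faulty dial is 142 minutes.
True elapsed: 142 x 60/71 = 120 minutes = 2 hours.
True time: 6:15 + 2 hours = 8:15.

Final answer: 8:15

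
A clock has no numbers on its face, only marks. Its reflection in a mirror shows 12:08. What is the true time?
Reflection across the vertical (12-6) axis maps a hand at angle A degrees to (360 - A) degrees, which sends a reading of T minutes past 12:00 to (720 - T) minutes past 12:00.
Mirror reads 12:08 = 8 minutes past 12:00.
Actual time: (720 - 8) mod 720 = 712 minutes = 11:52.

Final answer: 11:52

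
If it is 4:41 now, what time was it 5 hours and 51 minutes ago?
Starting time: 4:41 = 281 total minutes past 12:00
Subtracting: 5 hours and 51 minutes = 351 minutes
281 - 351 = -70 (negative, add 12 hours = 720) = 650 minutes
= 10 hours and 50 minutes past 12:00 = 10:50

Final answer: 10:50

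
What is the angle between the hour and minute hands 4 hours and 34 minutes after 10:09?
First find the time 4 hours and 34 minutes after 10:09.
Total minutes: 10 x 60 + 9 + 4 x 60 + 34 = 883.
883 mod 720 = 163 minutes = 2:43.
Now compute the angle at 2:43:
Hour hand: 2 x 30 + 43 x 0.5 = 81.5 degrees
Minute hand: 43 x 6 = 258 degrees
Difference: |81.5 - 258| = 176.5 degrees
The angle is 176.5 degrees

Final answer: 176.5 degrees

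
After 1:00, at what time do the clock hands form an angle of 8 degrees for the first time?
At t minutes past 1:00, the hour hand is at 30 x 1 + 0.5t degrees and the minute hand is at 6t degrees.
The smaller angle between them is 8 degrees when |30H - 5.5t| = 8 or |30H - 5.5t| = 352.
With H = 1, solve 30 x 1 - 5.5t = +/- target for each target:
  t = (30 x 1 - 8) / 5.5 = 4
  t = (30 x 1 + 8) / 5.5 = 6.91
  t = (30 x 1 - 352) / 5.5 = -58.55 (outside (0, 60))
  t = (30 x 1 + 352) / 5.5 = 69.45 (outside (0, 60))
Valid solutions in (0, 60): {4, 6.91} minutes.
The first occurrence is t = 4 minutes.
The hands form a 8-degree angle at 4 minutes past 1:00.

Final answer: 4 minutes past 1:00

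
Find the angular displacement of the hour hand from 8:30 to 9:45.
The hour hand moves 0.5 degrees per minute.
Time elapsed: 9:45 - 8:30 = 75 minutes
Angular displacement: 75 x 0.5 = 37.5 degrees

Final answer: 37.5 degrees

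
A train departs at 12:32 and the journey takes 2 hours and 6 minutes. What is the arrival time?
Starting time: 12:32
Adding 6 minutes to 32 minutes: 32 + 6 = 38 minutes
Adding 2 hours: 12 + 2 = 14 - 12 = 2
Final time: 2:38

Final answer: 2:38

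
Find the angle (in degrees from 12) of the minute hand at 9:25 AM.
The minute hand moves 6 degrees per minute.
At 9:25: 25 x 6 = 150 degrees

Final answer: 150 degrees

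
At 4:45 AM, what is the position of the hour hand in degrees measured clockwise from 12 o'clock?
The hour hand moves 30 degrees per hour and 0.5 degrees per minute.
At 4:45: (4) x 30 + 45 x 0.5 = 120 + 22.5 = 142.5 degrees

Final answer: 142.5 degrees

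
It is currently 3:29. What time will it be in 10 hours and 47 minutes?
Starting time: 3:29
Adding 47 minutes to 29 minutes: 29 + 47 = 76 minutes = 1 hour and 16 minutes
Adding 10 hours: 3 + 10 + 1 (carry) = 14 - 12 = 2
Final time: 2:16

Final answer: 2:16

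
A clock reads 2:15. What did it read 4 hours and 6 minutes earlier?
Starting time: 2:15 = 135 total minutes past 12:00
Subtracting: 4 hours and 6 minutes = 246 minutes
135 - 246 = -111 (negative, add 12 hours = 720) = 609 minutes
= 10 hours and 9 minutes past 12:00 = 10:09

Final answer: 10:09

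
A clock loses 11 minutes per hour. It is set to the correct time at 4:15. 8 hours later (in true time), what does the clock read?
For every 60 true minutes, the faulty clock advances 60 - 11 = 49 minutes.
True elapsed: 8 hours = 480 minutes.
Faulty clock advances: 480 x 49/60 = 392 minutes (drift: 88 minutes behind).
Shown time: 4:15 + 392 minutes = 10:47.

Final answer: 10:47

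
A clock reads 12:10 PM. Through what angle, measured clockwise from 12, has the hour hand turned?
The hour hand moves 30 degrees per hour and 0.5 degrees per minute.
At 12:10: (0) x 30 + 10 x 0.5 = 0 + 5 = 5 degrees

Final answer: 5 degrees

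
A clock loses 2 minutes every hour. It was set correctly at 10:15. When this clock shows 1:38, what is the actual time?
For every 60 true minutes, the faulty clock advances 58 minutes, so 1 faulty-clock minute corresponds to 60/58 true minutes.
From 10:15 to 1:38 on the faulty dial is 203 minutes.
True elapsed: 203 x 60/58 = 210 minutes = 3 hours and 30 minutes.
True time: 10:15 + 3 hours and 30 minutes = 1:45.

Final answer: 1:45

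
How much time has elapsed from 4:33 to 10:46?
From 4:33 to 10:46:
(10 x 60 + 46) - (4 x 60 + 33) = 646 - 273 = 373 minutes
= 6 hours and 13 minutes

Final answer: 6 hours and 13 minutes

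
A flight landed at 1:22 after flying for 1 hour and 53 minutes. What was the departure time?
Starting time: 1:22 = 82 total minutes past 12:00
Subtracting: 1 hour and 53 minutes = 113 minutes
82 - 113 = -31 (negative, add 12 hours = 720) = 689 minutes
= 11 hours and 29 minutes past 12:00 = 11:29

Final answer: 11:29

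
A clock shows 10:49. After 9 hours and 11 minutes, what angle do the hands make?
First find the time 9 hours and 11 minutes after 10:49.
Total minutes: 10 x 60 + 49 + 9 x 60 + 11 = 1200.
1200 mod 720 = 480 minutes = 8:00.
Now compute the angle at 8:00:
Hour hand: 8 x 30 + 0 x 0.5 = 240 degrees
Minute hand: 0 x 6 = 0 degrees
Difference: |240 - 0| = 240 degrees
Smaller angle: 360 - 240 = 120 degrees

Final answer: 120 degrees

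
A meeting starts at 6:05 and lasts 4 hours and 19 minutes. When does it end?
Starting time: 6:05
Adding 19 minutes to 5 minutes: 5 + 19 = 24 minutes
Adding 4 hours: 6 + 4 = 10
Final time: 10:24

Final answer: 10:24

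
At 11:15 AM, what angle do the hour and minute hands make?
Hour hand position: 11 x 30 + 15 x 0.5 = 337.5 degrees
Minute hand position: 15 x 6 = 90 degrees
Difference: |337.5 - 90| = 247.5 degrees
Since 247.5 > 180, the smaller angle is 360 - 247.5 = 112.5 degrees

Final answer: 112.5 degrees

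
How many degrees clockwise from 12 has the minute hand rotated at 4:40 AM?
The minute hand moves 6 degrees per minute.
At 4:40: 40 x 6 = 240 degrees

Final answer: 240 degrees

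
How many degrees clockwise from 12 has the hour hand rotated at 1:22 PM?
The hour hand moves 30 degrees per hour and 0.5 degrees per minute.
At 1:22: (1) x 30 + 22 x 0.5 = 30 + 11 = 41 degrees

Final answer: 41 degrees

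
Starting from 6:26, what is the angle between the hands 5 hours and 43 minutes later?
First find the time 5 hours and 43 minutes after 6:26.
Total minutes: 6 x 60 + 26 + 5 x 60 + 43 = 729.
729 mod 720 = 9 minutes = 12:09.
Now compute the angle at 12:09:
Hour hand: 0 x 30 + 9 x 0.5 = 4.5 degrees
Minute hand: 9 x 6 = 54 degrees
Difference: |4.5 - 54| = 49.5 degrees
The angle is 49.5 degrees

Final answer: 49.5 degrees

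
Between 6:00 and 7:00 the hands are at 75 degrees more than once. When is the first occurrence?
At t minutes past 6:00, the hour hand is at 30 x 6 + 0.5t degrees and the minute hand is at 6t degrees.
The smaller angle between them is 75 degrees when |30H - 5.5t| = 75 or |30H - 5.5t| = 285.
With H = 6, solve 30 x 6 - 5.5t = +/- target for each target:
  t = (30 x 6 - 75) / 5.5 = 19.09
  t = (30 x 6 + 75) / 5.5 = 46.36
  t = (30 x 6 - 285) / 5.5 = -19.09 (outside (0, 60))
  t = (30 x 6 + 285) / 5.5 = 84.55 (outside (0, 60))
Valid solutions in (0, 60): {19.09, 46.36} minutes.
The first occurrence is t = 19.09 minutes.
The hands form a 75-degree angle at 19.09 minutes past 6:00.

Final answer: 19.09 minutes past 6:00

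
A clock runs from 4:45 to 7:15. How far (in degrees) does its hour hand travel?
The hour hand moves 0.5 degrees per minute.
Time elapsed: 7:15 - 4:45 = 150 minutes
Angular displacement: 150 x 0.5 = 75 degrees

Final answer: 75 degrees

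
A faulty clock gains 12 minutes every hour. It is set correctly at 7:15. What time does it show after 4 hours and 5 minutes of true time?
For every 60 true minutes, the faulty clock advances 60 + 12 = 72 minutes.
True elapsed: 4 hours and 5 minutes = 245 minutes.
Faulty clock advances: 245 x 72/60 = 294 minutes (drift: 49 minutes ahead).
Shown time: 7:15 + 294 minutes = 12:09.

Final answer: 12:09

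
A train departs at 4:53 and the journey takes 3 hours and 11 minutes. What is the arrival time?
Starting time: 4:53
Adding 11 minutes to 53 minutes: 53 + 11 = 64 minutes = 1 hour and 4 minutes
Adding 3 hours: 4 + 3 + 1 (carry) = 8
Final time: 8:04

Final answer: 8:04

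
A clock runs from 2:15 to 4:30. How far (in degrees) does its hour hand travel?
The hour hand moves 0.5 degrees per minute.
Time elapsed: 4:30 - 2:15 = 135 minutes
Angular displacement: 135 x 0.5 = 67.5 degrees

Final answer: 67.5 degrees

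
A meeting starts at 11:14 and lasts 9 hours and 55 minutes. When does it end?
Starting time: 11:14
Adding 55 minutes to 14 minutes: 14 + 55 = 69 minutes = 1 hour and 9 minutes
Adding 9 hours: 11 + 9 + 1 (carry) = 21 - 12 = 9
Final time: 9:09

Final answer: 9:09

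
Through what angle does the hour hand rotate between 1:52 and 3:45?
The hour hand moves 0.5 degrees per minute.
Time elapsed: 3:45 - 1:52 = 113 minutes
Angular displacement: 113 x 0.5 = 56.5 degrees

Final answer: 56.5 degrees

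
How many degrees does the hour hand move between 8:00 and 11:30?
The hour hand moves 0.5 degrees per minute.
Time elapsed: 11:30 - 8:00 = 210 minutes
Angular displacement: 210 x 0.5 = 105 degrees

Final answer: 105 degrees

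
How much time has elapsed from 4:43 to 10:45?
From 4:43 to 10:45:
(10 x 60 + 45) - (4 x 60 + 43) = 645 - 283 = 362 minutes
= 6 hours and 2 minutes

Final answer: 6 hours and 2 minutes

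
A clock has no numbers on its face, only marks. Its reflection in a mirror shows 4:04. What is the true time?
Reflection across the vertical (12-6) axis maps a hand at angle A degrees to (360 - A) degrees, which sends a reading of T minutes past 12:00 to (720 - T) minutes past 12:00.
Mirror reads 4:04 = 244 minutes past 12:00.
Actual time: (720 - 244) mod 720 = 476 minutes = 7:56.

Final answer: 7:56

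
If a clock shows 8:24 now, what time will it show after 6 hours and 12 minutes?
Starting time: 8:24
Adding 12 minutes to 24 minutes: 24 + 12 = 36 minutes
Adding 6 hours: 8 + 6 = 14 - 12 = 2
Final time: 2:36

Final answer: 2:36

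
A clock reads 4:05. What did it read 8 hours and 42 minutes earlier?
Starting time: 4:05 = 245 total minutes past 12:00
Subtracting: 8 hours and 42 minutes = 522 minutes
245 - 522 = -277 (negative, add 12 hours = 720) = 443 minutes
= 7 hours and 23 minutes past 12:00 = 7:23

Final answer: 7:23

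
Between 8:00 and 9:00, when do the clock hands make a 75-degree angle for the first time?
At t minutes past 8:00, the hour hand is at 30 x 8 + 0.5t degrees and the minute hand is at 6t degrees.
The smaller angle between them is 75 degrees when |30H - 5.5t| = 75 or |30H - 5.5t| = 285.
With H = 8, solve 30 x 8 - 5.5t = +/- target for each target:
  t = (30 x 8 - 75) / 5.5 = 30
  t = (30 x 8 + 75) / 5.5 = 57.27
  t = (30 x 8 - 285) / 5.5 = -8.18 (outside (0, 60))
  t = (30 x 8 + 285) / 5.5 = 95.45 (outside (0, 60))
Valid solutions in (0, 60): {30, 57.27} minutes.
The first occurrence is t = 30 minutes.
The hands form a 75-degree angle at 30 minutes past 8:00.

Final answer: 30 minutes past 8:00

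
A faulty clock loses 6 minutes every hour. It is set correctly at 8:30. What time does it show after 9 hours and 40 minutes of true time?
For every 60 true minutes, the faulty clock advances 60 - 6 = 54 minutes.
True elapsed: 9 hours and 40 minutes = 580 minutes.
Faulty clock advances: 580 x 54/60 = 522 minutes (drift: 58 minutes behind).
Shown time: 8:30 + 522 minutes = 5:12.

Final answer: 5:12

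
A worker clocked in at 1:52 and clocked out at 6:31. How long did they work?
From 1:52 to 6:31:
(6 x 60 + 31) - (1 x 60 + 52) = 391 - 112 = 279 minutes
= 4 hours and 39 minutes

Final answer: 4 hours and 39 minutes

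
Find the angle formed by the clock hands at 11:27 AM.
Hour hand position: 11 x 30 + 27 x 0.5 = 343.5 degrees
Minute hand position: 27 x 6 = 162 degrees
Difference: |343.5 - 162| = 181.5 degrees
Since 181.5 > 180, the smaller angle is 360 - 181.5 = 178.5 degrees

Final answer: 178.5 degrees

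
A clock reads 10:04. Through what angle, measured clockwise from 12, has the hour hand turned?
The hour hand moves 30 degrees per hour and 0.5 degrees per minute.
At 10:04: (10) x 30 + 4 x 0.5 = 300 + 2 = 302 degrees

Final answer: 302 degrees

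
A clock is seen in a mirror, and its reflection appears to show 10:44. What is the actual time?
Reflection across the vertical (12-6) axis maps a hand at angle A degrees to (360 - A) degrees, which sends a reading of T minutes past 12:00 to (720 - T) minutes past 12:00.
Mirror reads 10:44 = 644 minutes past 12:00.
Actual time: (720 - 644) mod 720 = 76 minutes = 1:16.

Final answer: 1:16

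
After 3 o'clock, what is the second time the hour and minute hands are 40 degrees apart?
At t minutes past 3:00, the hour hand is at 30 x 3 + 0.5t degrees and the minute hand is at 6t degrees.
The smaller angle between them is 40 degrees when |30H - 5.5t| = 40 or |30H - 5.5t| = 320.
With H = 3, solve 30 x 3 - 5.5t = +/- target for each target:
  t = (30 x 3 - 40) / 5.5 = 9.09
  t = (30 x 3 + 40) / 5.5 = 23.64
  t = (30 x 3 - 320) / 5.5 = -41.82 (outside (0, 60))
  t = (30 x 3 + 320) / 5.5 = 74.55 (outside (0, 60))
Valid solutions in (0, 60): {9.09, 23.64} minutes.
The second occurrence is t = 23.64 minutes.
The hands form a 40-degree angle at 23.64 minutes past 3:00.

Final answer: 23.64 minutes past 3:00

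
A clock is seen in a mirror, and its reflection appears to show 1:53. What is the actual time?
Reflection across the vertical (12-6) axis maps a hand at angle A degrees to (360 - A) degrees, which sends a reading of T minutes past 12:00 to (720 - T) minutes past 12:00.
Mirror reads 1:53 = 113 minutes past 12:00.
Actual time: (720 - 113) mod 720 = 607 minutes = 10:07.

Final answer: 10:07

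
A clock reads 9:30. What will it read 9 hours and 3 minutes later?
Starting time: 9:30
Adding 3 minutes to 30 minutes: 30 + 3 = 33 minutes
Adding 9 hours: 9 + 9 = 18 - 12 = 6
Final time: 6:33

Final answer: 6:33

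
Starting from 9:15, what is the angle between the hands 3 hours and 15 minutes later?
First find the time 3 hours and 15 minutes after 9:15.
Total minutes: 9 x 60 + 15 + 3 x 60 + 15 = 750.
750 mod 720 = 30 minutes = 12:30.
Now compute the angle at 12:30:
Hour hand: 0 x 30 + 30 x 0.5 = 15 degrees
Minute hand: 30 x 6 = 180 degrees
Difference: |15 - 180| = 165 degrees
The angle is 165 degrees

Final answer: 165 degrees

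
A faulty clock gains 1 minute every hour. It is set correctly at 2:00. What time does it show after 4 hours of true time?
For every 60 true minutes, the faulty clock advances 60 + 1 = 61 minutes.
True elapsed: 4 hours = 240 minutes.
Faulty clock advances: 240 x 61/60 = 244 minutes (drift: 4 minutes ahead).
Shown time: 2:00 + 244 minutes = 6:04.

Final answer: 6:04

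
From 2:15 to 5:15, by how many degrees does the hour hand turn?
The hour hand moves 0.5 degrees per minute.
Time elapsed: 5:15 - 2:15 = 180 minutes
Angular displacement: 180 x 0.5 = 90 degrees

Final answer: 90 degrees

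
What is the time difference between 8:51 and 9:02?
From 8:51 to 9:02:
(9 x 60 + 2) - (8 x 60 + 51) = 542 - 531 = 11 minutes
= 11 minutes

Final answer: 11 minutes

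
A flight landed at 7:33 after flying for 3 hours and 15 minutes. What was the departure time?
Starting time: 7:33 = 453 total minutes past 12:00
Subtracting: 3 hours and 15 minutes = 195 minutes
453 - 195 = 258 minutes
= 4 hours and 18 minutes past 12:00 = 4:18

Final answer: 4:18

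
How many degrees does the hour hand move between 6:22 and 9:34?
The hour hand moves 0.5 degrees per minute.
Time elapsed: 9:34 - 6:22 = 192 minutes
Angular displacement: 192 x 0.5 = 96 degrees

Final answer: 96 degrees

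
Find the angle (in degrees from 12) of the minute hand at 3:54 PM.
The minute hand moves 6 degrees per minute.
At 3:54: 54 x 6 = 324 degrees

Final answer: 324 degrees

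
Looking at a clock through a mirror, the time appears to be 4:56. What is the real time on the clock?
Reflection across the vertical (12-6) axis maps a hand at angle A degrees to (360 - A) degrees, which sends a reading of T minutes past 12:00 to (720 - T) minutes past 12:00.
Mirror reads 4:56 = 296 minutes past 12:00.
Actual time: (720 - 296) mod 720 = 424 minutes = 7:04.

Final answer: 7:04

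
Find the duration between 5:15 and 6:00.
From 5:15 to 6:00:
(6 x 60 + 0) - (5 x 60 + 15) = 360 - 315 = 45 minutes
= 45 minutes

Final answer: 45 minutes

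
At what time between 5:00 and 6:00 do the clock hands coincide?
The minute hand gains 5.5 degrees per minute on the hour hand.
At 5:00, the hour hand is at 150 degrees and the minute hand is at 0 degrees.
The gap is 150 degrees. Time to close: 150/5.5 = 60 x 5/11 = 27.27 minutes.
The hands overlap at 27.27 minutes past 5:00.

Final answer: 27.27 minutes past 5:00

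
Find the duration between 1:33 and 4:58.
From 1:33 to 4:58:
(4 x 60 + 58) - (1 x 60 + 33) = 298 - 93 = 205 minutes
= 3 hours and 25 minutes

Final answer: 3 hours and 25 minutes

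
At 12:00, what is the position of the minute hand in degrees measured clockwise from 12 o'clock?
The minute hand moves 6 degrees per minute.
At 12:00: 0 x 6 = 0 degrees

Final answer: 0 degrees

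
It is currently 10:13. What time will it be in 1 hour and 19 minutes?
Starting time: 10:13
Adding 19 minutes to 13 minutes: 13 + 19 = 32 minutes
Adding 1 hour: 10 + 1 = 11
Final time: 11:32

Final answer: 11:32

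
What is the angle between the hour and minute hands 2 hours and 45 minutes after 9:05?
First find the time 2 hours and 45 minutes after 9:05.
Total minutes: 9 x 60 + 5 + 2 x 60 + 45 = 710.
710 mod 720 = 710 minutes = 11:50.
Now compute the angle at 11:50:
Hour hand: 11 x 30 + 50 x 0.5 = 355 degrees
Minute hand: 50 x 6 = 300 degrees
Difference: |355 - 300| = 55 degrees
The angle is 55 degrees

Final answer: 55 degrees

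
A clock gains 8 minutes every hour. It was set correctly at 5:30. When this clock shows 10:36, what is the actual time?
For every 60 true minutes, the faulty clock advances 68 minutes, so 1 faulty-clock minute corresponds to 60/68 true minutes.
From 5:30 to 10:36 on the faulty dial is 306 minutes.
True elapsed: 306 x 60/68 = 270 minutes = 4 hours and 30 minutes.
True time: 5:30 + 4 hours and 30 minutes = 10:00.

Final answer: 10:00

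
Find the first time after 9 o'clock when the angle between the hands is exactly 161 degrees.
At t minutes past 9:00, the hour hand is at 30 x 9 + 0.5t degrees and the minute hand is at 6t degrees.
The smaller angle between them is 161 degrees when |30H - 5.5t| = 161 or |30H - 5.5t| = 199.
With H = 9, solve 30 x 9 - 5.5t = +/- target for each target:
  t = (30 x 9 - 161) / 5.5 = 19.82
  t = (30 x 9 + 161) / 5.5 = 78.36 (outside (0, 60))
  t = (30 x 9 - 199) / 5.5 = 12.91
  t = (30 x 9 + 199) / 5.5 = 85.27 (outside (0, 60))
Valid solutions in (0, 60): {12.91, 19.82} minutes.
The first occurrence is t = 12.91 minutes.
The hands form a 161-degree angle at 12.91 minutes past 9:00.

Final answer: 12.91 minutes past 9:00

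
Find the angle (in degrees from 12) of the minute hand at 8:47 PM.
The minute hand moves 6 degrees per minute.
At 8:47: 47 x 6 = 282 degrees

Final answer: 282 degrees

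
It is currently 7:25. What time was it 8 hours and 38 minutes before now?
Starting time: 7:25 = 445 total minutes past 12:00
Subtracting: 8 hours and 38 minutes = 518 minutes
445 - 518 = -73 (negative, add 12 hours = 720) = 647 minutes
= 10 hours and 47 minutes past 12:00 = 10:47

Final answer: 10:47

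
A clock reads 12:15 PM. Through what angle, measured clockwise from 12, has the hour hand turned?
The hour hand moves 30 degrees per hour and 0.5 degrees per minute.
At 12:15: (0) x 30 + 15 x 0.5 = 0 + 7.5 = 7.5 degrees

Final answer: 7.5 degrees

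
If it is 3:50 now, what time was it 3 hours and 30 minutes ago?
Starting time: 3:50 = 230 total minutes past 12:00
Subtracting: 3 hours and 30 minutes = 210 minutes
230 - 210 = 20 minutes
= 20 minutes past 12:00 = 12:20

Final answer: 12:20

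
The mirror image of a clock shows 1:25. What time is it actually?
Reflection across the vertical (12-6) axis maps a hand at angle A degrees to (360 - A) degrees, which sends a reading of T minutes past 12:00 to (720 - T) minutes past 12:00.
Mirror reads 1:25 = 85 minutes past 12:00.
Actual time: (720 - 85) mod 720 = 635 minutes = 10:35.

Final answer: 10:35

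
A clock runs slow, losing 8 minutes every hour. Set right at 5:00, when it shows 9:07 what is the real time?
For every 60 true minutes, the faulty clock advances 52 minutes, so 1 faulty-clock minute corresponds to 60/52 true minutes.
From 5:00 to 9:07 on the faulty dial is 247 minutes.
True elapsed: 247 x 60/52 = 285 minutes = 4 hours and 45 minutes.
True time: 5:00 + 4 hours and 45 minutes = 9:45.

Final answer: 9:45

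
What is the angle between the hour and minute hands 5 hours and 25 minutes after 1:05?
First find the time 5 hours and 25 minutes after 1:05.
Total minutes: 1 x 60 + 5 + 5 x 60 + 25 = 390.
390 mod 720 = 390 minutes = 6:30.
Now compute the angle at 6:30:
Hour hand: 6 x 30 + 30 x 0.5 = 195 degrees
Minute hand: 30 x 6 = 180 degrees
Difference: |195 - 180| = 15 degrees
The angle is 15 degrees

Final answer: 15 degrees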